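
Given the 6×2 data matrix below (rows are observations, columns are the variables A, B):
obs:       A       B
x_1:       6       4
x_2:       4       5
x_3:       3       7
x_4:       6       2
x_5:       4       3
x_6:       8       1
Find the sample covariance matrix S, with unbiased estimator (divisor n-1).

Step 1 — column means:
  mean(A) = (6 + 4 + 3 + 6 + 4 + 8) / 6 = 31/6 = 5.1667
  mean(B) = (4 + 5 + 7 + 2 + 3 + 1) / 6 = 22/6 = 3.6667

Step 2 — sample covariance S[i,j] = (1/(n-1)) · Σ_k (x_{k,i} - mean_i) · (x_{k,j} - mean_j), with n-1 = 5.
  S[A,A] = ((0.8333)·(0.8333) + (-1.1667)·(-1.1667) + (-2.1667)·(-2.1667) + (0.8333)·(0.8333) + (-1.1667)·(-1.1667) + (2.8333)·(2.8333)) / 5 = 16.8333/5 = 3.3667
  S[A,B] = ((0.8333)·(0.3333) + (-1.1667)·(1.3333) + (-2.1667)·(3.3333) + (0.8333)·(-1.6667) + (-1.1667)·(-0.6667) + (2.8333)·(-2.6667)) / 5 = -16.6667/5 = -3.3333
  S[B,B] = ((0.3333)·(0.3333) + (1.3333)·(1.3333) + (3.3333)·(3.3333) + (-1.6667)·(-1.6667) + (-0.6667)·(-0.6667) + (-2.6667)·(-2.6667)) / 5 = 23.3333/5 = 4.6667

S is symmetric (S[j,i] = S[i,j]). Assembling:

S = [[3.3667, -3.3333],
 [-3.3333, 4.6667]]


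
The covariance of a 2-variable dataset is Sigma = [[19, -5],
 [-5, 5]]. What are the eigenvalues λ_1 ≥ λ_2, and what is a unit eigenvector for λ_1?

Step 1 — characteristic polynomial of 2×2 Sigma:
  det(Sigma - λI) = λ² - trace · λ + det = 0.
  trace = 19 + 5 = 24, det = 19·5 - (-5)² = 70.
Step 2 — discriminant:
  Δ = trace² - 4·det = 576 - 280 = 296.
Step 3 — eigenvalues:
  λ = (trace ± √Δ)/2 = (24 ± 17.2047)/2,
  λ_1 = 20.6023,  λ_2 = 3.3977.

Step 4 — unit eigenvector for λ_1: solve (Sigma - λ_1 I)v = 0. First row:
  (19 - 20.6023)·v_x + (-5)·v_y = 0, i.e. (-1.6023)·v_x + (-5)·v_y = 0,
  so v ∝ (b, λ_1 - a) = (-5, 1.6023); multiply by -1 so the first entry is positive: u = (5, -1.6023).
  ||u|| = √((5)² + (-1.6023)²) = √(27.5674) ≈ 5.2505,
  v_1 = u/||u|| ≈ (0.9523, -0.3052) (||v_1|| = 1).

λ_1 = 20.6023,  λ_2 = 3.3977;  v_1 ≈ (0.9523, -0.3052)


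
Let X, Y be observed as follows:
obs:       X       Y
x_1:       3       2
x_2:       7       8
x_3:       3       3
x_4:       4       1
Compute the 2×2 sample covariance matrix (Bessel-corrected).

Step 1 — column means:
  mean(X) = (3 + 7 + 3 + 4) / 4 = 17/4 = 4.25
  mean(Y) = (2 + 8 + 3 + 1) / 4 = 14/4 = 3.5

Step 2 — sample covariance S[i,j] = (1/(n-1)) · Σ_k (x_{k,i} - mean_i) · (x_{k,j} - mean_j), with n-1 = 3.
  S[X,X] = ((-1.25)·(-1.25) + (2.75)·(2.75) + (-1.25)·(-1.25) + (-0.25)·(-0.25)) / 3 = 10.75/3 = 3.5833
  S[X,Y] = ((-1.25)·(-1.5) + (2.75)·(4.5) + (-1.25)·(-0.5) + (-0.25)·(-2.5)) / 3 = 15.5/3 = 5.1667
  S[Y,Y] = ((-1.5)·(-1.5) + (4.5)·(4.5) + (-0.5)·(-0.5) + (-2.5)·(-2.5)) / 3 = 29/3 = 9.6667

S is symmetric (S[j,i] = S[i,j]). Assembling:

S = [[3.5833, 5.1667],
 [5.1667, 9.6667]]


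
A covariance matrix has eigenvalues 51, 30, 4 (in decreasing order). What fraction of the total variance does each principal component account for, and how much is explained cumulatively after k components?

Step 1 — total variance = trace(Sigma) = Σ λ_i = 51 + 30 + 4 = 85.

Step 2 — fraction explained by component i = λ_i / Σ λ:
  PC1: 51/85 = 0.6
  PC2: 30/85 = 0.3529
  PC3: 4/85 = 0.0471

Step 3 — cumulative fraction after k components = (λ_1 + ... + λ_k) / Σ λ:
  k = 1: 51/85 = 0.6
  k = 2: (51 + 30)/85 = 81/85 = 0.9529
  k = 3: (51 + 30 + 4)/85 = 85/85 = 1

Summary (fraction, with percent):

explained: PC1 0.6 (60%), PC2 0.3529 (35.29%), PC3 0.0471 (4.71%);  cumulative: 0.6, 0.9529, 1


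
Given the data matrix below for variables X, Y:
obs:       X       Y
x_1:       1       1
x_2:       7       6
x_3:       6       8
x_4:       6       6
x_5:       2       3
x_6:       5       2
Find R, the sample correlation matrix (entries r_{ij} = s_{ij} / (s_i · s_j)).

Step 1 — column means:
  mean(X) = (1 + 7 + 6 + 6 + 2 + 5) / 6 = 27/6 = 4.5
  mean(Y) = (1 + 6 + 8 + 6 + 3 + 2) / 6 = 26/6 = 4.3333

Step 2 — sample variances and covariances s[i,j] = (1/(n-1)) · Σ_k (x_{k,i} - mean_i) · (x_{k,j} - mean_j), with n-1 = 5:
  s[X,X] = ((-3.5)·(-3.5) + (2.5)·(2.5) + (1.5)·(1.5) + (1.5)·(1.5) + (-2.5)·(-2.5) + (0.5)·(0.5)) / 5 = 29.5/5 = 5.9
  s[X,Y] = ((-3.5)·(-3.3333) + (2.5)·(1.6667) + (1.5)·(3.6667) + (1.5)·(1.6667) + (-2.5)·(-1.3333) + (0.5)·(-2.3333)) / 5 = 26/5 = 5.2
  s[Y,Y] = ((-3.3333)·(-3.3333) + (1.6667)·(1.6667) + (3.6667)·(3.6667) + (1.6667)·(1.6667) + (-1.3333)·(-1.3333) + (-2.3333)·(-2.3333)) / 5 = 37.3333/5 = 7.4667
  Sample standard deviations s_i = √(s[i,i]):
  s(X) = √(5.9) = 2.429
  s(Y) = √(7.4667) = 2.7325

Step 3 — r_{ij} = s_{ij} / (s_i · s_j):
  r[X,X] = 1 (diagonal).
  r[X,Y] = 5.2 / (2.429 · 2.7325) = 5.2 / 6.6373 = 0.7835
  r[Y,Y] = 1 (diagonal).

R is symmetric with unit diagonal. Assembling:

R = [[1, 0.7835],
 [0.7835, 1]]


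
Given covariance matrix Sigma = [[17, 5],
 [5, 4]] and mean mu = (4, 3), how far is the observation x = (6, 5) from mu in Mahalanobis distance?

Step 1 — centre the observation: (x - mu) = (2, 2).

Step 2 — invert Sigma. det(Sigma) = 17·4 - (5)² = 43.
  Sigma^{-1} = (1/det) · [[d, -b], [-b, a]] = [[0.093, -0.1163],
 [-0.1163, 0.3953]].

Step 3 — form the quadratic (x - mu)^T · Sigma^{-1} · (x - mu):
  Sigma^{-1} · (x - mu) = (-0.0465, 0.5581).
  (x - mu)^T · [Sigma^{-1} · (x - mu)] = (2)·(-0.0465) + (2)·(0.5581) = 1.0233.

Step 4 — take square root: d = √(1.0233) ≈ 1.0116.

d(x, mu) = √(1.0233) ≈ 1.0116


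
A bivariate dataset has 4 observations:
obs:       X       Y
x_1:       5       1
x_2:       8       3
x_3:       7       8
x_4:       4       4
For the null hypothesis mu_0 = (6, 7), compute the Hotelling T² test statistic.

Step 1 — sample mean vector:
  mean(X) = (5 + 8 + 7 + 4) / 4 = 24/4 = 6
  mean(Y) = (1 + 3 + 8 + 4) / 4 = 16/4 = 4
  x̄ = (6, 4),  deviation x̄ - mu_0 = (6, 4) - (6, 7) = (0, -3).

Step 2 — sample covariance matrix, S[i,j] = (1/(n-1)) · Σ_k (x_{k,i} - mean_i) · (x_{k,j} - mean_j), divisor n-1 = 3:
  S[X,X] = ((-1)·(-1) + (2)·(2) + (1)·(1) + (-2)·(-2)) / 3 = 10/3 = 3.3333
  S[X,Y] = ((-1)·(-3) + (2)·(-1) + (1)·(4) + (-2)·(0)) / 3 = 5/3 = 1.6667
  S[Y,Y] = ((-3)·(-3) + (-1)·(-1) + (4)·(4) + (0)·(0)) / 3 = 26/3 = 8.6667
  S = [[3.3333, 1.6667],
 [1.6667, 8.6667]].

Step 3 — invert S. det(S) = 3.3333·8.6667 - (1.6667)² = 26.1111.
  S^{-1} = (1/det) · [[d, -b], [-b, a]] = [[0.3319, -0.0638],
 [-0.0638, 0.1277]].

Step 4 — quadratic form (x̄ - mu_0)^T · S^{-1} · (x̄ - mu_0):
  S^{-1} · (x̄ - mu_0) = (0.1915, -0.383),
  (x̄ - mu_0)^T · [...] = (0)·(0.1915) + (-3)·(-0.383) = 1.1489.

Step 5 — scale by n: T² = 4 · 1.1489 = 4.5957.

T² ≈ 4.5957


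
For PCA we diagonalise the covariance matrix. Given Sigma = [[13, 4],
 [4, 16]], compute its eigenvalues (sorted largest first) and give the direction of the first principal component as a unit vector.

Step 1 — characteristic polynomial of 2×2 Sigma:
  det(Sigma - λI) = λ² - trace · λ + det = 0.
  trace = 13 + 16 = 29, det = 13·16 - (4)² = 192.
Step 2 — discriminant:
  Δ = trace² - 4·det = 841 - 768 = 73.
Step 3 — eigenvalues:
  λ = (trace ± √Δ)/2 = (29 ± 8.544)/2,
  λ_1 = 18.772,  λ_2 = 10.228.

Step 4 — unit eigenvector for λ_1: solve (Sigma - λ_1 I)v = 0. First row:
  (13 - 18.772)·v_x + (4)·v_y = 0, i.e. (-5.772)·v_x + (4)·v_y = 0,
  so v ∝ (b, λ_1 - a) = (4, 5.772) = u.
  ||u|| = √((4)² + (5.772)²) = √(49.316) ≈ 7.0225,
  v_1 = u/||u|| ≈ (0.5696, 0.8219) (||v_1|| = 1).

λ_1 = 18.772,  λ_2 = 10.228;  v_1 ≈ (0.5696, 0.8219)


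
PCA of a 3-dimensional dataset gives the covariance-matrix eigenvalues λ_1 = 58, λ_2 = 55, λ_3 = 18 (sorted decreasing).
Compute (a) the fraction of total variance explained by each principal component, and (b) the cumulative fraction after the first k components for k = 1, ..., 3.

Step 1 — total variance = trace(Sigma) = Σ λ_i = 58 + 55 + 18 = 131.

Step 2 — fraction explained by component i = λ_i / Σ λ:
  PC1: 58/131 = 0.4427
  PC2: 55/131 = 0.4198
  PC3: 18/131 = 0.1374

Step 3 — cumulative fraction after k components = (λ_1 + ... + λ_k) / Σ λ:
  k = 1: 58/131 = 0.4427
  k = 2: (58 + 55)/131 = 113/131 = 0.8626
  k = 3: (58 + 55 + 18)/131 = 131/131 = 1

Summary (fraction, with percent):

explained: PC1 0.4427 (44.27%), PC2 0.4198 (41.98%), PC3 0.1374 (13.74%);  cumulative: 0.4427, 0.8626, 1


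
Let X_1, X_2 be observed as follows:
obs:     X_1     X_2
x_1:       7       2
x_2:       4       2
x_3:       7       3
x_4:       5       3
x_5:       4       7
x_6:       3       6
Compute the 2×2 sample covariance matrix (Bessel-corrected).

Step 1 — column means:
  mean(X_1) = (7 + 4 + 7 + 5 + 4 + 3) / 6 = 30/6 = 5
  mean(X_2) = (2 + 2 + 3 + 3 + 7 + 6) / 6 = 23/6 = 3.8333

Step 2 — sample covariance S[i,j] = (1/(n-1)) · Σ_k (x_{k,i} - mean_i) · (x_{k,j} - mean_j), with n-1 = 5.
  S[X_1,X_1] = ((2)·(2) + (-1)·(-1) + (2)·(2) + (0)·(0) + (-1)·(-1) + (-2)·(-2)) / 5 = 14/5 = 2.8
  S[X_1,X_2] = ((2)·(-1.8333) + (-1)·(-1.8333) + (2)·(-0.8333) + (0)·(-0.8333) + (-1)·(3.1667) + (-2)·(2.1667)) / 5 = -11/5 = -2.2
  S[X_2,X_2] = ((-1.8333)·(-1.8333) + (-1.8333)·(-1.8333) + (-0.8333)·(-0.8333) + (-0.8333)·(-0.8333) + (3.1667)·(3.1667) + (2.1667)·(2.1667)) / 5 = 22.8333/5 = 4.5667

S is symmetric (S[j,i] = S[i,j]). Assembling:

S = [[2.8, -2.2],
 [-2.2, 4.5667]]


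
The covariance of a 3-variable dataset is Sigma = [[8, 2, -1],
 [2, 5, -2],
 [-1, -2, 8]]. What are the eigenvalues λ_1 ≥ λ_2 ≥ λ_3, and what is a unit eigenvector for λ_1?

Step 1 — characteristic polynomial p(λ) = det(λI - Sigma) = λ³ - tr·λ² + c_1·λ - det, where tr = trace, c_1 = sum of the principal 2×2 minors, det = det(Sigma):
  tr = 8 + 5 + 8 = 21,
  c_1 = (8·5 - (2)²) + (8·8 - (-1)²) + (5·8 - (-2)²) = 36 + 63 + 36 = 135,
  det = 8·(5·8 - (-2)²) - (2)·((2)·8 - (-2)·(-1)) + (-1)·((2)·(-2) - 5·(-1)) = 8·(36) - (2)·(14) + (-1)·(1) = 259.
  So p(λ) = λ³ - 21λ² + 135λ - 259.
Step 2 — look for an integer root (rational root theorem: any rational root is an integer divisor of 259). Testing λ = 7:
  p(7) = 343 - 1029 + 945 - 259 = 0  ✓
  Dividing out (λ - 7): p(λ) = (λ - 7)(λ² - 14λ + 37).
Step 3 — remaining eigenvalues from the quadratic λ² - 14λ + 37 = 0:
  Δ = 14² - 4·37 = 196 - 148 = 48,  λ = (14 ± √48)/2 = (14 ± 6.9282)/2 ≈ 10.4641 or 3.5359.
  Sorted: λ_1 = 10.4641,  λ_2 = 7,  λ_3 = 3.5359  (check: sum = 21 = tr ✓).

Step 4 — unit eigenvector for λ_1 ≈ 10.4641: v spans the null space of (Sigma - λ_1 I), whose rows are
  r_1 = (-2.4641, 2, -1),  r_2 = (2, -5.4641, -2),  r_3 = (-1, -2, -2.4641).
  v is orthogonal to every row, so take v ∝ r_1 × r_2 = ((2)·(-2) - (-1)·(-5.4641), (-1)·(2) - (-2.4641)·(-2), (-2.4641)·(-5.4641) - (2)·(2)) ≈ (-9.4641, -6.9282, 9.4641).
  Rescale (multiply by -1 so the first nonzero entry is positive): u = (9.4641, 6.9282, -9.4641).
  ||u|| = √((9.4641)² + (6.9282)² + (-9.4641)²) = √(227.1384) ≈ 15.0711,  v_1 = u/||u|| ≈ (0.628, 0.4597, -0.628) (||v_1|| = 1).

λ_1 = 10.4641,  λ_2 = 7,  λ_3 = 3.5359;  v_1 ≈ (0.628, 0.4597, -0.628)


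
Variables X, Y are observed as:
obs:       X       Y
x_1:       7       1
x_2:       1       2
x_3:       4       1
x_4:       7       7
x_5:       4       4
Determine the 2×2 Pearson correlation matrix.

Step 1 — column means:
  mean(X) = (7 + 1 + 4 + 7 + 4) / 5 = 23/5 = 4.6
  mean(Y) = (1 + 2 + 1 + 7 + 4) / 5 = 15/5 = 3

Step 2 — sample variances and covariances s[i,j] = (1/(n-1)) · Σ_k (x_{k,i} - mean_i) · (x_{k,j} - mean_j), with n-1 = 4:
  s[X,X] = ((2.4)·(2.4) + (-3.6)·(-3.6) + (-0.6)·(-0.6) + (2.4)·(2.4) + (-0.6)·(-0.6)) / 4 = 25.2/4 = 6.3
  s[X,Y] = ((2.4)·(-2) + (-3.6)·(-1) + (-0.6)·(-2) + (2.4)·(4) + (-0.6)·(1)) / 4 = 9/4 = 2.25
  s[Y,Y] = ((-2)·(-2) + (-1)·(-1) + (-2)·(-2) + (4)·(4) + (1)·(1)) / 4 = 26/4 = 6.5
  Sample standard deviations s_i = √(s[i,i]):
  s(X) = √(6.3) = 2.51
  s(Y) = √(6.5) = 2.5495

Step 3 — r_{ij} = s_{ij} / (s_i · s_j):
  r[X,X] = 1 (diagonal).
  r[X,Y] = 2.25 / (2.51 · 2.5495) = 2.25 / 6.3992 = 0.3516
  r[Y,Y] = 1 (diagonal).

R is symmetric with unit diagonal. Assembling:

R = [[1, 0.3516],
 [0.3516, 1]]


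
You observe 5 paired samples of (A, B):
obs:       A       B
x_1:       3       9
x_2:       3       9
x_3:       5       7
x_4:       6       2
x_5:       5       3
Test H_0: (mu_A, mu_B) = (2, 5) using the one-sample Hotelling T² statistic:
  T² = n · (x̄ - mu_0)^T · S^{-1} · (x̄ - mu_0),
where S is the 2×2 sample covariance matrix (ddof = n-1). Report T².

Step 1 — sample mean vector:
  mean(A) = (3 + 3 + 5 + 6 + 5) / 5 = 22/5 = 4.4
  mean(B) = (9 + 9 + 7 + 2 + 3) / 5 = 30/5 = 6
  x̄ = (4.4, 6),  deviation x̄ - mu_0 = (4.4, 6) - (2, 5) = (2.4, 1).

Step 2 — sample covariance matrix, S[i,j] = (1/(n-1)) · Σ_k (x_{k,i} - mean_i) · (x_{k,j} - mean_j), divisor n-1 = 4:
  S[A,A] = ((-1.4)·(-1.4) + (-1.4)·(-1.4) + (0.6)·(0.6) + (1.6)·(1.6) + (0.6)·(0.6)) / 4 = 7.2/4 = 1.8
  S[A,B] = ((-1.4)·(3) + (-1.4)·(3) + (0.6)·(1) + (1.6)·(-4) + (0.6)·(-3)) / 4 = -16/4 = -4
  S[B,B] = ((3)·(3) + (3)·(3) + (1)·(1) + (-4)·(-4) + (-3)·(-3)) / 4 = 44/4 = 11
  S = [[1.8, -4],
 [-4, 11]].

Step 3 — invert S. det(S) = 1.8·11 - (-4)² = 3.8.
  S^{-1} = (1/det) · [[d, -b], [-b, a]] = [[2.8947, 1.0526],
 [1.0526, 0.4737]].

Step 4 — quadratic form (x̄ - mu_0)^T · S^{-1} · (x̄ - mu_0):
  S^{-1} · (x̄ - mu_0) = (8, 3),
  (x̄ - mu_0)^T · [...] = (2.4)·(8) + (1)·(3) = 22.2.

Step 5 — scale by n: T² = 5 · 22.2 = 111.

T² ≈ 111


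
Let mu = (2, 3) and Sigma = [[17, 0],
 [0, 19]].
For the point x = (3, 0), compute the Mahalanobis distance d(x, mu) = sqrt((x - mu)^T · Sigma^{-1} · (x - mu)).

Step 1 — centre the observation: (x - mu) = (1, -3).

Step 2 — invert Sigma. det(Sigma) = 17·19 - (0)² = 323.
  Sigma^{-1} = (1/det) · [[d, -b], [-b, a]] = [[0.0588, 0],
 [0, 0.0526]].

Step 3 — form the quadratic (x - mu)^T · Sigma^{-1} · (x - mu):
  Sigma^{-1} · (x - mu) = (0.0588, -0.1579).
  (x - mu)^T · [Sigma^{-1} · (x - mu)] = (1)·(0.0588) + (-3)·(-0.1579) = 0.5325.

Step 4 — take square root: d = √(0.5325) ≈ 0.7297.

d(x, mu) = √(0.5325) ≈ 0.7297


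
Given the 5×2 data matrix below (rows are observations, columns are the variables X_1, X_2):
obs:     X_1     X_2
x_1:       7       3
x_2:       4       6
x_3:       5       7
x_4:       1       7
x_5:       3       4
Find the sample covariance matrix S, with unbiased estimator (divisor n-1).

Step 1 — column means:
  mean(X_1) = (7 + 4 + 5 + 1 + 3) / 5 = 20/5 = 4
  mean(X_2) = (3 + 6 + 7 + 7 + 4) / 5 = 27/5 = 5.4

Step 2 — sample covariance S[i,j] = (1/(n-1)) · Σ_k (x_{k,i} - mean_i) · (x_{k,j} - mean_j), with n-1 = 4.
  S[X_1,X_1] = ((3)·(3) + (0)·(0) + (1)·(1) + (-3)·(-3) + (-1)·(-1)) / 4 = 20/4 = 5
  S[X_1,X_2] = ((3)·(-2.4) + (0)·(0.6) + (1)·(1.6) + (-3)·(1.6) + (-1)·(-1.4)) / 4 = -9/4 = -2.25
  S[X_2,X_2] = ((-2.4)·(-2.4) + (0.6)·(0.6) + (1.6)·(1.6) + (1.6)·(1.6) + (-1.4)·(-1.4)) / 4 = 13.2/4 = 3.3

S is symmetric (S[j,i] = S[i,j]). Assembling:

S = [[5, -2.25],
 [-2.25, 3.3]]


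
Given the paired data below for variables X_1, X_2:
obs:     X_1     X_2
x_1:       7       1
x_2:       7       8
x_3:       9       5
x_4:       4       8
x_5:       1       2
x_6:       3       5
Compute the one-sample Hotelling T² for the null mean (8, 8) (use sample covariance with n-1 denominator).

Step 1 — sample mean vector:
  mean(X_1) = (7 + 7 + 9 + 4 + 1 + 3) / 6 = 31/6 = 5.1667
  mean(X_2) = (1 + 8 + 5 + 8 + 2 + 5) / 6 = 29/6 = 4.8333
  x̄ = (5.1667, 4.8333),  deviation x̄ - mu_0 = (5.1667, 4.8333) - (8, 8) = (-2.8333, -3.1667).

Step 2 — sample covariance matrix, S[i,j] = (1/(n-1)) · Σ_k (x_{k,i} - mean_i) · (x_{k,j} - mean_j), divisor n-1 = 5:
  S[X_1,X_1] = ((1.8333)·(1.8333) + (1.8333)·(1.8333) + (3.8333)·(3.8333) + (-1.1667)·(-1.1667) + (-4.1667)·(-4.1667) + (-2.1667)·(-2.1667)) / 5 = 44.8333/5 = 8.9667
  S[X_1,X_2] = ((1.8333)·(-3.8333) + (1.8333)·(3.1667) + (3.8333)·(0.1667) + (-1.1667)·(3.1667) + (-4.1667)·(-2.8333) + (-2.1667)·(0.1667)) / 5 = 7.1667/5 = 1.4333
  S[X_2,X_2] = ((-3.8333)·(-3.8333) + (3.1667)·(3.1667) + (0.1667)·(0.1667) + (3.1667)·(3.1667) + (-2.8333)·(-2.8333) + (0.1667)·(0.1667)) / 5 = 42.8333/5 = 8.5667
  S = [[8.9667, 1.4333],
 [1.4333, 8.5667]].

Step 3 — invert S. det(S) = 8.9667·8.5667 - (1.4333)² = 74.76.
  S^{-1} = (1/det) · [[d, -b], [-b, a]] = [[0.1146, -0.0192],
 [-0.0192, 0.1199]].

Step 4 — quadratic form (x̄ - mu_0)^T · S^{-1} · (x̄ - mu_0):
  S^{-1} · (x̄ - mu_0) = (-0.264, -0.3255),
  (x̄ - mu_0)^T · [...] = (-2.8333)·(-0.264) + (-3.1667)·(-0.3255) = 1.7786.

Step 5 — scale by n: T² = 6 · 1.7786 = 10.6715.

T² ≈ 10.6715


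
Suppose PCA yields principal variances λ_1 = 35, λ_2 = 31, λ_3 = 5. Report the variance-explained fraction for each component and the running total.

Step 1 — total variance = trace(Sigma) = Σ λ_i = 35 + 31 + 5 = 71.

Step 2 — fraction explained by component i = λ_i / Σ λ:
  PC1: 35/71 = 0.493
  PC2: 31/71 = 0.4366
  PC3: 5/71 = 0.0704

Step 3 — cumulative fraction after k components = (λ_1 + ... + λ_k) / Σ λ:
  k = 1: 35/71 = 0.493
  k = 2: (35 + 31)/71 = 66/71 = 0.9296
  k = 3: (35 + 31 + 5)/71 = 71/71 = 1

Summary (fraction, with percent):

explained: PC1 0.493 (49.3%), PC2 0.4366 (43.66%), PC3 0.0704 (7.04%);  cumulative: 0.493, 0.9296, 1


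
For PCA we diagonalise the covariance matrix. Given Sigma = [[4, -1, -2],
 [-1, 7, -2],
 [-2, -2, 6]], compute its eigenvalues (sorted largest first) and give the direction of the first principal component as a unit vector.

Step 1 — characteristic polynomial p(λ) = det(λI - Sigma) = λ³ - tr·λ² + c_1·λ - det, where tr = trace, c_1 = sum of the principal 2×2 minors, det = det(Sigma):
  tr = 4 + 7 + 6 = 17,
  c_1 = (4·7 - (-1)²) + (4·6 - (-2)²) + (7·6 - (-2)²) = 27 + 20 + 38 = 85,
  det = 4·(7·6 - (-2)²) - (-1)·((-1)·6 - (-2)·(-2)) + (-2)·((-1)·(-2) - 7·(-2)) = 4·(38) - (-1)·(-10) + (-2)·(16) = 110.
  So p(λ) = λ³ - 17λ² + 85λ - 110.
Step 2 — look for an integer root (rational root theorem: any rational root is an integer divisor of 110). Testing λ = 2:
  p(2) = 8 - 68 + 170 - 110 = 0  ✓
  Dividing out (λ - 2): p(λ) = (λ - 2)(λ² - 15λ + 55).
Step 3 — remaining eigenvalues from the quadratic λ² - 15λ + 55 = 0:
  Δ = 15² - 4·55 = 225 - 220 = 5,  λ = (15 ± √5)/2 = (15 ± 2.2361)/2 ≈ 8.618 or 6.382.
  Sorted: λ_1 = 8.618,  λ_2 = 6.382,  λ_3 = 2  (check: sum = 17 = tr ✓).

Step 4 — unit eigenvector for λ_1 ≈ 8.618: v spans the null space of (Sigma - λ_1 I), whose rows are
  r_1 = (-4.618, -1, -2),  r_2 = (-1, -1.618, -2),  r_3 = (-2, -2, -2.618).
  v is orthogonal to every row, so take v ∝ r_1 × r_2 = ((-1)·(-2) - (-2)·(-1.618), (-2)·(-1) - (-4.618)·(-2), (-4.618)·(-1.618) - (-1)·(-1)) ≈ (-1.2361, -7.2361, 6.4721).
  Rescale (multiply by -1 so the first nonzero entry is positive): u = (1.2361, 7.2361, -6.4721).
  ||u|| = √((1.2361)² + (7.2361)² + (-6.4721)²) = √(95.7771) ≈ 9.7866,  v_1 = u/||u|| ≈ (0.1263, 0.7394, -0.6613) (||v_1|| = 1).

λ_1 = 8.618,  λ_2 = 6.382,  λ_3 = 2;  v_1 ≈ (0.1263, 0.7394, -0.6613)


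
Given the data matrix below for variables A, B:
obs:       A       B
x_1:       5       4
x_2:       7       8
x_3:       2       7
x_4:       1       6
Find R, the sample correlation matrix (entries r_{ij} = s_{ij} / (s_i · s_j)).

Step 1 — column means:
  mean(A) = (5 + 7 + 2 + 1) / 4 = 15/4 = 3.75
  mean(B) = (4 + 8 + 7 + 6) / 4 = 25/4 = 6.25

Step 2 — sample variances and covariances s[i,j] = (1/(n-1)) · Σ_k (x_{k,i} - mean_i) · (x_{k,j} - mean_j), with n-1 = 3:
  s[A,A] = ((1.25)·(1.25) + (3.25)·(3.25) + (-1.75)·(-1.75) + (-2.75)·(-2.75)) / 3 = 22.75/3 = 7.5833
  s[A,B] = ((1.25)·(-2.25) + (3.25)·(1.75) + (-1.75)·(0.75) + (-2.75)·(-0.25)) / 3 = 2.25/3 = 0.75
  s[B,B] = ((-2.25)·(-2.25) + (1.75)·(1.75) + (0.75)·(0.75) + (-0.25)·(-0.25)) / 3 = 8.75/3 = 2.9167
  Sample standard deviations s_i = √(s[i,i]):
  s(A) = √(7.5833) = 2.7538
  s(B) = √(2.9167) = 1.7078

Step 3 — r_{ij} = s_{ij} / (s_i · s_j):
  r[A,A] = 1 (diagonal).
  r[A,B] = 0.75 / (2.7538 · 1.7078) = 0.75 / 4.703 = 0.1595
  r[B,B] = 1 (diagonal).

R is symmetric with unit diagonal. Assembling:

R = [[1, 0.1595],
 [0.1595, 1]]


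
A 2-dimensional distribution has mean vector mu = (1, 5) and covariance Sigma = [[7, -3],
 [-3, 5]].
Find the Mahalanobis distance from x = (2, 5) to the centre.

Step 1 — centre the observation: (x - mu) = (1, 0).

Step 2 — invert Sigma. det(Sigma) = 7·5 - (-3)² = 26.
  Sigma^{-1} = (1/det) · [[d, -b], [-b, a]] = [[0.1923, 0.1154],
 [0.1154, 0.2692]].

Step 3 — form the quadratic (x - mu)^T · Sigma^{-1} · (x - mu):
  Sigma^{-1} · (x - mu) = (0.1923, 0.1154).
  (x - mu)^T · [Sigma^{-1} · (x - mu)] = (1)·(0.1923) + (0)·(0.1154) = 0.1923.

Step 4 — take square root: d = √(0.1923) ≈ 0.4385.

d(x, mu) = √(0.1923) ≈ 0.4385


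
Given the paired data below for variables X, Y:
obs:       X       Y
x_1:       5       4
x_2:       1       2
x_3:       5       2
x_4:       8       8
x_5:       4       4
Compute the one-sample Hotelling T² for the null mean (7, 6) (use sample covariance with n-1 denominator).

Step 1 — sample mean vector:
  mean(X) = (5 + 1 + 5 + 8 + 4) / 5 = 23/5 = 4.6
  mean(Y) = (4 + 2 + 2 + 8 + 4) / 5 = 20/5 = 4
  x̄ = (4.6, 4),  deviation x̄ - mu_0 = (4.6, 4) - (7, 6) = (-2.4, -2).

Step 2 — sample covariance matrix, S[i,j] = (1/(n-1)) · Σ_k (x_{k,i} - mean_i) · (x_{k,j} - mean_j), divisor n-1 = 4:
  S[X,X] = ((0.4)·(0.4) + (-3.6)·(-3.6) + (0.4)·(0.4) + (3.4)·(3.4) + (-0.6)·(-0.6)) / 4 = 25.2/4 = 6.3
  S[X,Y] = ((0.4)·(0) + (-3.6)·(-2) + (0.4)·(-2) + (3.4)·(4) + (-0.6)·(0)) / 4 = 20/4 = 5
  S[Y,Y] = ((0)·(0) + (-2)·(-2) + (-2)·(-2) + (4)·(4) + (0)·(0)) / 4 = 24/4 = 6
  S = [[6.3, 5],
 [5, 6]].

Step 3 — invert S. det(S) = 6.3·6 - (5)² = 12.8.
  S^{-1} = (1/det) · [[d, -b], [-b, a]] = [[0.4687, -0.3906],
 [-0.3906, 0.4922]].

Step 4 — quadratic form (x̄ - mu_0)^T · S^{-1} · (x̄ - mu_0):
  S^{-1} · (x̄ - mu_0) = (-0.3438, -0.0469),
  (x̄ - mu_0)^T · [...] = (-2.4)·(-0.3438) + (-2)·(-0.0469) = 0.9188.

Step 5 — scale by n: T² = 5 · 0.9188 = 4.5938.

T² ≈ 4.5938


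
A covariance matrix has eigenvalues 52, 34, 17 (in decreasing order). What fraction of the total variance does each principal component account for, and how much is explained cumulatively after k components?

Step 1 — total variance = trace(Sigma) = Σ λ_i = 52 + 34 + 17 = 103.

Step 2 — fraction explained by component i = λ_i / Σ λ:
  PC1: 52/103 = 0.5049
  PC2: 34/103 = 0.3301
  PC3: 17/103 = 0.165

Step 3 — cumulative fraction after k components = (λ_1 + ... + λ_k) / Σ λ:
  k = 1: 52/103 = 0.5049
  k = 2: (52 + 34)/103 = 86/103 = 0.835
  k = 3: (52 + 34 + 17)/103 = 103/103 = 1

Summary (fraction, with percent):

explained: PC1 0.5049 (50.49%), PC2 0.3301 (33.01%), PC3 0.165 (16.5%);  cumulative: 0.5049, 0.835, 1


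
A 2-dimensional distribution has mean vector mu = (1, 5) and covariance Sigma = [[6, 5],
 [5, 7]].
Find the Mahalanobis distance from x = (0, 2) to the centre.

Step 1 — centre the observation: (x - mu) = (-1, -3).

Step 2 — invert Sigma. det(Sigma) = 6·7 - (5)² = 17.
  Sigma^{-1} = (1/det) · [[d, -b], [-b, a]] = [[0.4118, -0.2941],
 [-0.2941, 0.3529]].

Step 3 — form the quadratic (x - mu)^T · Sigma^{-1} · (x - mu):
  Sigma^{-1} · (x - mu) = (0.4706, -0.7647).
  (x - mu)^T · [Sigma^{-1} · (x - mu)] = (-1)·(0.4706) + (-3)·(-0.7647) = 1.8235.

Step 4 — take square root: d = √(1.8235) ≈ 1.3504.

d(x, mu) = √(1.8235) ≈ 1.3504


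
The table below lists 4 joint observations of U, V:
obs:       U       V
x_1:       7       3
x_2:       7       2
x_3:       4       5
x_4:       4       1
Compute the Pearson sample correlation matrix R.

Step 1 — column means:
  mean(U) = (7 + 7 + 4 + 4) / 4 = 22/4 = 5.5
  mean(V) = (3 + 2 + 5 + 1) / 4 = 11/4 = 2.75

Step 2 — sample variances and covariances s[i,j] = (1/(n-1)) · Σ_k (x_{k,i} - mean_i) · (x_{k,j} - mean_j), with n-1 = 3:
  s[U,U] = ((1.5)·(1.5) + (1.5)·(1.5) + (-1.5)·(-1.5) + (-1.5)·(-1.5)) / 3 = 9/3 = 3
  s[U,V] = ((1.5)·(0.25) + (1.5)·(-0.75) + (-1.5)·(2.25) + (-1.5)·(-1.75)) / 3 = -1.5/3 = -0.5
  s[V,V] = ((0.25)·(0.25) + (-0.75)·(-0.75) + (2.25)·(2.25) + (-1.75)·(-1.75)) / 3 = 8.75/3 = 2.9167
  Sample standard deviations s_i = √(s[i,i]):
  s(U) = √(3) = 1.7321
  s(V) = √(2.9167) = 1.7078

Step 3 — r_{ij} = s_{ij} / (s_i · s_j):
  r[U,U] = 1 (diagonal).
  r[U,V] = -0.5 / (1.7321 · 1.7078) = -0.5 / 2.958 = -0.169
  r[V,V] = 1 (diagonal).

R is symmetric with unit diagonal. Assembling:

R = [[1, -0.169],
 [-0.169, 1]]


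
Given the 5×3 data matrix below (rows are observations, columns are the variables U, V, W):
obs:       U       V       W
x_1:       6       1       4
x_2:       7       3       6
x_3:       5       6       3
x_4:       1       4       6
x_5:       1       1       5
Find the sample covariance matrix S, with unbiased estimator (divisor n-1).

Step 1 — column means:
  mean(U) = (6 + 7 + 5 + 1 + 1) / 5 = 20/5 = 4
  mean(V) = (1 + 3 + 6 + 4 + 1) / 5 = 15/5 = 3
  mean(W) = (4 + 6 + 3 + 6 + 5) / 5 = 24/5 = 4.8

Step 2 — sample covariance S[i,j] = (1/(n-1)) · Σ_k (x_{k,i} - mean_i) · (x_{k,j} - mean_j), with n-1 = 4.
  S[U,U] = ((2)·(2) + (3)·(3) + (1)·(1) + (-3)·(-3) + (-3)·(-3)) / 4 = 32/4 = 8
  S[U,V] = ((2)·(-2) + (3)·(0) + (1)·(3) + (-3)·(1) + (-3)·(-2)) / 4 = 2/4 = 0.5
  S[U,W] = ((2)·(-0.8) + (3)·(1.2) + (1)·(-1.8) + (-3)·(1.2) + (-3)·(0.2)) / 4 = -4/4 = -1
  S[V,V] = ((-2)·(-2) + (0)·(0) + (3)·(3) + (1)·(1) + (-2)·(-2)) / 4 = 18/4 = 4.5
  S[V,W] = ((-2)·(-0.8) + (0)·(1.2) + (3)·(-1.8) + (1)·(1.2) + (-2)·(0.2)) / 4 = -3/4 = -0.75
  S[W,W] = ((-0.8)·(-0.8) + (1.2)·(1.2) + (-1.8)·(-1.8) + (1.2)·(1.2) + (0.2)·(0.2)) / 4 = 6.8/4 = 1.7

S is symmetric (S[j,i] = S[i,j]). Assembling:

S = [[8, 0.5, -1],
 [0.5, 4.5, -0.75],
 [-1, -0.75, 1.7]]


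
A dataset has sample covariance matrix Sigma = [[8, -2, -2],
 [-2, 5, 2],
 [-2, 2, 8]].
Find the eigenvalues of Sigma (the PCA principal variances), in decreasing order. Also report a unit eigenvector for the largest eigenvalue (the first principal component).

Step 1 — characteristic polynomial p(λ) = det(λI - Sigma) = λ³ - tr·λ² + c_1·λ - det, where tr = trace, c_1 = sum of the principal 2×2 minors, det = det(Sigma):
  tr = 8 + 5 + 8 = 21,
  c_1 = (8·5 - (-2)²) + (8·8 - (-2)²) + (5·8 - (2)²) = 36 + 60 + 36 = 132,
  det = 8·(5·8 - (2)²) - (-2)·((-2)·8 - (2)·(-2)) + (-2)·((-2)·(2) - 5·(-2)) = 8·(36) - (-2)·(-12) + (-2)·(6) = 252.
  So p(λ) = λ³ - 21λ² + 132λ - 252.
Step 2 — look for an integer root (rational root theorem: any rational root is an integer divisor of 252). Testing λ = 6:
  p(6) = 216 - 756 + 792 - 252 = 0  ✓
  Dividing out (λ - 6): p(λ) = (λ - 6)(λ² - 15λ + 42).
Step 3 — remaining eigenvalues from the quadratic λ² - 15λ + 42 = 0:
  Δ = 15² - 4·42 = 225 - 168 = 57,  λ = (15 ± √57)/2 = (15 ± 7.5498)/2 ≈ 11.2749 or 3.7251.
  Sorted: λ_1 = 11.2749,  λ_2 = 6,  λ_3 = 3.7251  (check: sum = 21 = tr ✓).

Step 4 — unit eigenvector for λ_1 ≈ 11.2749: v spans the null space of (Sigma - λ_1 I), whose rows are
  r_1 = (-3.2749, -2, -2),  r_2 = (-2, -6.2749, 2),  r_3 = (-2, 2, -3.2749).
  v is orthogonal to every row, so take v ∝ r_1 × r_2 = ((-2)·(2) - (-2)·(-6.2749), (-2)·(-2) - (-3.2749)·(2), (-3.2749)·(-6.2749) - (-2)·(-2)) ≈ (-16.5498, 10.5498, 16.5498).
  Rescale (multiply by -1 so the first nonzero entry is positive): u = (16.5498, -10.5498, -16.5498).
  ||u|| = √((16.5498)² + (-10.5498)² + (-16.5498)²) = √(659.093) ≈ 25.6728,  v_1 = u/||u|| ≈ (0.6446, -0.4109, -0.6446) (||v_1|| = 1).

λ_1 = 11.2749,  λ_2 = 6,  λ_3 = 3.7251;  v_1 ≈ (0.6446, -0.4109, -0.6446)


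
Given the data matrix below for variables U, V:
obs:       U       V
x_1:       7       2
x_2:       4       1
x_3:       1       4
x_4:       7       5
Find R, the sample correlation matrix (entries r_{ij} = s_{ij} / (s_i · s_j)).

Step 1 — column means:
  mean(U) = (7 + 4 + 1 + 7) / 4 = 19/4 = 4.75
  mean(V) = (2 + 1 + 4 + 5) / 4 = 12/4 = 3

Step 2 — sample variances and covariances s[i,j] = (1/(n-1)) · Σ_k (x_{k,i} - mean_i) · (x_{k,j} - mean_j), with n-1 = 3:
  s[U,U] = ((2.25)·(2.25) + (-0.75)·(-0.75) + (-3.75)·(-3.75) + (2.25)·(2.25)) / 3 = 24.75/3 = 8.25
  s[U,V] = ((2.25)·(-1) + (-0.75)·(-2) + (-3.75)·(1) + (2.25)·(2)) / 3 = 0/3 = 0
  s[V,V] = ((-1)·(-1) + (-2)·(-2) + (1)·(1) + (2)·(2)) / 3 = 10/3 = 3.3333
  Sample standard deviations s_i = √(s[i,i]):
  s(U) = √(8.25) = 2.8723
  s(V) = √(3.3333) = 1.8257

Step 3 — r_{ij} = s_{ij} / (s_i · s_j):
  r[U,U] = 1 (diagonal).
  r[U,V] = 0 / (2.8723 · 1.8257) = 0 / 5.244 = 0
  r[V,V] = 1 (diagonal).

R is symmetric with unit diagonal. Assembling:

R = [[1, 0],
 [0, 1]]


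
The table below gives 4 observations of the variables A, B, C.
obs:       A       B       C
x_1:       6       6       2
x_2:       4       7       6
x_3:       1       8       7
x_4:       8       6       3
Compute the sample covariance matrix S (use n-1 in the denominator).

Step 1 — column means:
  mean(A) = (6 + 4 + 1 + 8) / 4 = 19/4 = 4.75
  mean(B) = (6 + 7 + 8 + 6) / 4 = 27/4 = 6.75
  mean(C) = (2 + 6 + 7 + 3) / 4 = 18/4 = 4.5

Step 2 — sample covariance S[i,j] = (1/(n-1)) · Σ_k (x_{k,i} - mean_i) · (x_{k,j} - mean_j), with n-1 = 3.
  S[A,A] = ((1.25)·(1.25) + (-0.75)·(-0.75) + (-3.75)·(-3.75) + (3.25)·(3.25)) / 3 = 26.75/3 = 8.9167
  S[A,B] = ((1.25)·(-0.75) + (-0.75)·(0.25) + (-3.75)·(1.25) + (3.25)·(-0.75)) / 3 = -8.25/3 = -2.75
  S[A,C] = ((1.25)·(-2.5) + (-0.75)·(1.5) + (-3.75)·(2.5) + (3.25)·(-1.5)) / 3 = -18.5/3 = -6.1667
  S[B,B] = ((-0.75)·(-0.75) + (0.25)·(0.25) + (1.25)·(1.25) + (-0.75)·(-0.75)) / 3 = 2.75/3 = 0.9167
  S[B,C] = ((-0.75)·(-2.5) + (0.25)·(1.5) + (1.25)·(2.5) + (-0.75)·(-1.5)) / 3 = 6.5/3 = 2.1667
  S[C,C] = ((-2.5)·(-2.5) + (1.5)·(1.5) + (2.5)·(2.5) + (-1.5)·(-1.5)) / 3 = 17/3 = 5.6667

S is symmetric (S[j,i] = S[i,j]). Assembling:

S = [[8.9167, -2.75, -6.1667],
 [-2.75, 0.9167, 2.1667],
 [-6.1667, 2.1667, 5.6667]]


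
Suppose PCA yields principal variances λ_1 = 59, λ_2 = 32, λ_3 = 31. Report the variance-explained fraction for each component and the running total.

Step 1 — total variance = trace(Sigma) = Σ λ_i = 59 + 32 + 31 = 122.

Step 2 — fraction explained by component i = λ_i / Σ λ:
  PC1: 59/122 = 0.4836
  PC2: 32/122 = 0.2623
  PC3: 31/122 = 0.2541

Step 3 — cumulative fraction after k components = (λ_1 + ... + λ_k) / Σ λ:
  k = 1: 59/122 = 0.4836
  k = 2: (59 + 32)/122 = 91/122 = 0.7459
  k = 3: (59 + 32 + 31)/122 = 122/122 = 1

Summary (fraction, with percent):

explained: PC1 0.4836 (48.36%), PC2 0.2623 (26.23%), PC3 0.2541 (25.41%);  cumulative: 0.4836, 0.7459, 1


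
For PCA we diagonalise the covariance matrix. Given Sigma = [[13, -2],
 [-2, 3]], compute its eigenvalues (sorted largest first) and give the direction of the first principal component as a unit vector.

Step 1 — characteristic polynomial of 2×2 Sigma:
  det(Sigma - λI) = λ² - trace · λ + det = 0.
  trace = 13 + 3 = 16, det = 13·3 - (-2)² = 35.
Step 2 — discriminant:
  Δ = trace² - 4·det = 256 - 140 = 116.
Step 3 — eigenvalues:
  λ = (trace ± √Δ)/2 = (16 ± 10.7703)/2,
  λ_1 = 13.3852,  λ_2 = 2.6148.

Step 4 — unit eigenvector for λ_1: solve (Sigma - λ_1 I)v = 0. First row:
  (13 - 13.3852)·v_x + (-2)·v_y = 0, i.e. (-0.3852)·v_x + (-2)·v_y = 0,
  so v ∝ (b, λ_1 - a) = (-2, 0.3852); multiply by -1 so the first entry is positive: u = (2, -0.3852).
  ||u|| = √((2)² + (-0.3852)²) = √(4.1484) ≈ 2.0368,
  v_1 = u/||u|| ≈ (0.982, -0.1891) (||v_1|| = 1).

λ_1 = 13.3852,  λ_2 = 2.6148;  v_1 ≈ (0.982, -0.1891)


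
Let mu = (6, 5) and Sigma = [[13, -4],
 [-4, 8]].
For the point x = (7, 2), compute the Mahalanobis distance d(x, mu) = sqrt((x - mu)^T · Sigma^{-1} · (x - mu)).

Step 1 — centre the observation: (x - mu) = (1, -3).

Step 2 — invert Sigma. det(Sigma) = 13·8 - (-4)² = 88.
  Sigma^{-1} = (1/det) · [[d, -b], [-b, a]] = [[0.0909, 0.0455],
 [0.0455, 0.1477]].

Step 3 — form the quadratic (x - mu)^T · Sigma^{-1} · (x - mu):
  Sigma^{-1} · (x - mu) = (-0.0455, -0.3977).
  (x - mu)^T · [Sigma^{-1} · (x - mu)] = (1)·(-0.0455) + (-3)·(-0.3977) = 1.1477.

Step 4 — take square root: d = √(1.1477) ≈ 1.0713.

d(x, mu) = √(1.1477) ≈ 1.0713


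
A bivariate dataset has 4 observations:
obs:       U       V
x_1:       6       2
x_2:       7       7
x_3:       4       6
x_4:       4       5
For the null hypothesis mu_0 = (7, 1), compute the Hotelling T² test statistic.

Step 1 — sample mean vector:
  mean(U) = (6 + 7 + 4 + 4) / 4 = 21/4 = 5.25
  mean(V) = (2 + 7 + 6 + 5) / 4 = 20/4 = 5
  x̄ = (5.25, 5),  deviation x̄ - mu_0 = (5.25, 5) - (7, 1) = (-1.75, 4).

Step 2 — sample covariance matrix, S[i,j] = (1/(n-1)) · Σ_k (x_{k,i} - mean_i) · (x_{k,j} - mean_j), divisor n-1 = 3:
  S[U,U] = ((0.75)·(0.75) + (1.75)·(1.75) + (-1.25)·(-1.25) + (-1.25)·(-1.25)) / 3 = 6.75/3 = 2.25
  S[U,V] = ((0.75)·(-3) + (1.75)·(2) + (-1.25)·(1) + (-1.25)·(0)) / 3 = 0/3 = 0
  S[V,V] = ((-3)·(-3) + (2)·(2) + (1)·(1) + (0)·(0)) / 3 = 14/3 = 4.6667
  S = [[2.25, 0],
 [0, 4.6667]].

Step 3 — invert S. det(S) = 2.25·4.6667 - (0)² = 10.5.
  S^{-1} = (1/det) · [[d, -b], [-b, a]] = [[0.4444, 0],
 [0, 0.2143]].

Step 4 — quadratic form (x̄ - mu_0)^T · S^{-1} · (x̄ - mu_0):
  S^{-1} · (x̄ - mu_0) = (-0.7778, 0.8571),
  (x̄ - mu_0)^T · [...] = (-1.75)·(-0.7778) + (4)·(0.8571) = 4.7897.

Step 5 — scale by n: T² = 4 · 4.7897 = 19.1587.

T² ≈ 19.1587


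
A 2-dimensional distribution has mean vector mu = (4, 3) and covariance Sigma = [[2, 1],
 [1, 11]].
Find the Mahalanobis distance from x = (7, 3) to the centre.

Step 1 — centre the observation: (x - mu) = (3, 0).

Step 2 — invert Sigma. det(Sigma) = 2·11 - (1)² = 21.
  Sigma^{-1} = (1/det) · [[d, -b], [-b, a]] = [[0.5238, -0.0476],
 [-0.0476, 0.0952]].

Step 3 — form the quadratic (x - mu)^T · Sigma^{-1} · (x - mu):
  Sigma^{-1} · (x - mu) = (1.5714, -0.1429).
  (x - mu)^T · [Sigma^{-1} · (x - mu)] = (3)·(1.5714) + (0)·(-0.1429) = 4.7143.

Step 4 — take square root: d = √(4.7143) ≈ 2.1712.

d(x, mu) = √(4.7143) ≈ 2.1712


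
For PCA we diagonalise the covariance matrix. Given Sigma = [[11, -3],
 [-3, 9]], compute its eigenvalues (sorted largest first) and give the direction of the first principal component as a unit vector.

Step 1 — characteristic polynomial of 2×2 Sigma:
  det(Sigma - λI) = λ² - trace · λ + det = 0.
  trace = 11 + 9 = 20, det = 11·9 - (-3)² = 90.
Step 2 — discriminant:
  Δ = trace² - 4·det = 400 - 360 = 40.
Step 3 — eigenvalues:
  λ = (trace ± √Δ)/2 = (20 ± 6.3246)/2,
  λ_1 = 13.1623,  λ_2 = 6.8377.

Step 4 — unit eigenvector for λ_1: solve (Sigma - λ_1 I)v = 0. First row:
  (11 - 13.1623)·v_x + (-3)·v_y = 0, i.e. (-2.1623)·v_x + (-3)·v_y = 0,
  so v ∝ (b, λ_1 - a) = (-3, 2.1623); multiply by -1 so the first entry is positive: u = (3, -2.1623).
  ||u|| = √((3)² + (-2.1623)²) = √(13.6754) ≈ 3.698,
  v_1 = u/||u|| ≈ (0.8112, -0.5847) (||v_1|| = 1).

λ_1 = 13.1623,  λ_2 = 6.8377;  v_1 ≈ (0.8112, -0.5847)


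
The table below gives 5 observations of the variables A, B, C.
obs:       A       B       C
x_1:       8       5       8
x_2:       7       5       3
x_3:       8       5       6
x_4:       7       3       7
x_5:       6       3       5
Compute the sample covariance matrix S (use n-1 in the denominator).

Step 1 — column means:
  mean(A) = (8 + 7 + 8 + 7 + 6) / 5 = 36/5 = 7.2
  mean(B) = (5 + 5 + 5 + 3 + 3) / 5 = 21/5 = 4.2
  mean(C) = (8 + 3 + 6 + 7 + 5) / 5 = 29/5 = 5.8

Step 2 — sample covariance S[i,j] = (1/(n-1)) · Σ_k (x_{k,i} - mean_i) · (x_{k,j} - mean_j), with n-1 = 4.
  S[A,A] = ((0.8)·(0.8) + (-0.2)·(-0.2) + (0.8)·(0.8) + (-0.2)·(-0.2) + (-1.2)·(-1.2)) / 4 = 2.8/4 = 0.7
  S[A,B] = ((0.8)·(0.8) + (-0.2)·(0.8) + (0.8)·(0.8) + (-0.2)·(-1.2) + (-1.2)·(-1.2)) / 4 = 2.8/4 = 0.7
  S[A,C] = ((0.8)·(2.2) + (-0.2)·(-2.8) + (0.8)·(0.2) + (-0.2)·(1.2) + (-1.2)·(-0.8)) / 4 = 3.2/4 = 0.8
  S[B,B] = ((0.8)·(0.8) + (0.8)·(0.8) + (0.8)·(0.8) + (-1.2)·(-1.2) + (-1.2)·(-1.2)) / 4 = 4.8/4 = 1.2
  S[B,C] = ((0.8)·(2.2) + (0.8)·(-2.8) + (0.8)·(0.2) + (-1.2)·(1.2) + (-1.2)·(-0.8)) / 4 = -0.8/4 = -0.2
  S[C,C] = ((2.2)·(2.2) + (-2.8)·(-2.8) + (0.2)·(0.2) + (1.2)·(1.2) + (-0.8)·(-0.8)) / 4 = 14.8/4 = 3.7

S is symmetric (S[j,i] = S[i,j]). Assembling:

S = [[0.7, 0.7, 0.8],
 [0.7, 1.2, -0.2],
 [0.8, -0.2, 3.7]]


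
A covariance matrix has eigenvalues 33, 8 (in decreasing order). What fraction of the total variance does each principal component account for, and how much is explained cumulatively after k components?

Step 1 — total variance = trace(Sigma) = Σ λ_i = 33 + 8 = 41.

Step 2 — fraction explained by component i = λ_i / Σ λ:
  PC1: 33/41 = 0.8049
  PC2: 8/41 = 0.1951

Step 3 — cumulative fraction after k components = (λ_1 + ... + λ_k) / Σ λ:
  k = 1: 33/41 = 0.8049
  k = 2: (33 + 8)/41 = 41/41 = 1

Summary (fraction, with percent):

explained: PC1 0.8049 (80.49%), PC2 0.1951 (19.51%);  cumulative: 0.8049, 1


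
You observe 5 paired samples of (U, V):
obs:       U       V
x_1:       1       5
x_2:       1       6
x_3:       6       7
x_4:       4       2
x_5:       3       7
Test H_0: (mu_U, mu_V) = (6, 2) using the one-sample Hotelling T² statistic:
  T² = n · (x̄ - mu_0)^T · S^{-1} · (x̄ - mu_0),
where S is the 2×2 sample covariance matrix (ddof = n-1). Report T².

Step 1 — sample mean vector:
  mean(U) = (1 + 1 + 6 + 4 + 3) / 5 = 15/5 = 3
  mean(V) = (5 + 6 + 7 + 2 + 7) / 5 = 27/5 = 5.4
  x̄ = (3, 5.4),  deviation x̄ - mu_0 = (3, 5.4) - (6, 2) = (-3, 3.4).

Step 2 — sample covariance matrix, S[i,j] = (1/(n-1)) · Σ_k (x_{k,i} - mean_i) · (x_{k,j} - mean_j), divisor n-1 = 4:
  S[U,U] = ((-2)·(-2) + (-2)·(-2) + (3)·(3) + (1)·(1) + (0)·(0)) / 4 = 18/4 = 4.5
  S[U,V] = ((-2)·(-0.4) + (-2)·(0.6) + (3)·(1.6) + (1)·(-3.4) + (0)·(1.6)) / 4 = 1/4 = 0.25
  S[V,V] = ((-0.4)·(-0.4) + (0.6)·(0.6) + (1.6)·(1.6) + (-3.4)·(-3.4) + (1.6)·(1.6)) / 4 = 17.2/4 = 4.3
  S = [[4.5, 0.25],
 [0.25, 4.3]].

Step 3 — invert S. det(S) = 4.5·4.3 - (0.25)² = 19.2875.
  S^{-1} = (1/det) · [[d, -b], [-b, a]] = [[0.2229, -0.013],
 [-0.013, 0.2333]].

Step 4 — quadratic form (x̄ - mu_0)^T · S^{-1} · (x̄ - mu_0):
  S^{-1} · (x̄ - mu_0) = (-0.7129, 0.8321),
  (x̄ - mu_0)^T · [...] = (-3)·(-0.7129) + (3.4)·(0.8321) = 4.968.

Step 5 — scale by n: T² = 5 · 4.968 = 24.8399.

T² ≈ 24.8399


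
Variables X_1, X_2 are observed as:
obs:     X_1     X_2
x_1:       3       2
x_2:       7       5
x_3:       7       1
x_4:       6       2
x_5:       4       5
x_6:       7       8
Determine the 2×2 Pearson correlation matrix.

Step 1 — column means:
  mean(X_1) = (3 + 7 + 7 + 6 + 4 + 7) / 6 = 34/6 = 5.6667
  mean(X_2) = (2 + 5 + 1 + 2 + 5 + 8) / 6 = 23/6 = 3.8333

Step 2 — sample variances and covariances s[i,j] = (1/(n-1)) · Σ_k (x_{k,i} - mean_i) · (x_{k,j} - mean_j), with n-1 = 5:
  s[X_1,X_1] = ((-2.6667)·(-2.6667) + (1.3333)·(1.3333) + (1.3333)·(1.3333) + (0.3333)·(0.3333) + (-1.6667)·(-1.6667) + (1.3333)·(1.3333)) / 5 = 15.3333/5 = 3.0667
  s[X_1,X_2] = ((-2.6667)·(-1.8333) + (1.3333)·(1.1667) + (1.3333)·(-2.8333) + (0.3333)·(-1.8333) + (-1.6667)·(1.1667) + (1.3333)·(4.1667)) / 5 = 5.6667/5 = 1.1333
  s[X_2,X_2] = ((-1.8333)·(-1.8333) + (1.1667)·(1.1667) + (-2.8333)·(-2.8333) + (-1.8333)·(-1.8333) + (1.1667)·(1.1667) + (4.1667)·(4.1667)) / 5 = 34.8333/5 = 6.9667
  Sample standard deviations s_i = √(s[i,i]):
  s(X_1) = √(3.0667) = 1.7512
  s(X_2) = √(6.9667) = 2.6394

Step 3 — r_{ij} = s_{ij} / (s_i · s_j):
  r[X_1,X_1] = 1 (diagonal).
  r[X_1,X_2] = 1.1333 / (1.7512 · 2.6394) = 1.1333 / 4.6222 = 0.2452
  r[X_2,X_2] = 1 (diagonal).

R is symmetric with unit diagonal. Assembling:

R = [[1, 0.2452],
 [0.2452, 1]]
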